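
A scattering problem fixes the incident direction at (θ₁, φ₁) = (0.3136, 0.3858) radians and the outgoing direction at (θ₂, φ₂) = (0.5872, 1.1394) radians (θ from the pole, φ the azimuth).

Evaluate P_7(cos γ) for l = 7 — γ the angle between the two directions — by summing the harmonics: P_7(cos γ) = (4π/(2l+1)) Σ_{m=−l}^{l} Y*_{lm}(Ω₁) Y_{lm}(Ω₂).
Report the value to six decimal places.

Addition theorem: P_7(cos γ) = (4π/15) Σ_m Y*_{lm}(Ω₁) Y_{lm}(Ω₂), m = −7…7:
  m=-7: Y*=(-0.000120, 0.000057)  Y=(-0.000974, -0.007953)  product (0.000001, 0.000001)
  m=-6: Y*=(-0.001039, 0.001128)  Y=(0.038327, -0.023669)  product (-0.000013, 0.000068)
  m=-5: Y*=(-0.003868, 0.010332)  Y=(0.127804, 0.084867)  product (-0.001371, 0.000992)
  m=-4: Y*=(0.001529, 0.055375)  Y=(-0.053332, 0.341788)  product (-0.019008, -0.002431)
  m=-3: Y*=(0.078751, 0.179520)  Y=(-0.469566, 0.133303)  product (-0.060909, -0.073799)
  m=-2: Y*=(0.330408, 0.321414)  Y=(-0.193699, -0.226267)  product (0.008726, -0.137018)
  m=-1: Y*=(0.542058, 0.220159)  Y=(-0.094531, 0.205363)  product (-0.096454, 0.090507)
  m=+0: Y*=(0.029511, -0.000000)  Y=(-0.383275, 0.000000)  product (-0.011311, 0.000000)
  m=+1: Y*=(-0.542058, 0.220159)  Y=(0.094531, 0.205363)  product (-0.096454, -0.090507)
  m=+2: Y*=(0.330408, -0.321414)  Y=(-0.193699, 0.226267)  product (0.008726, 0.137018)
  m=+3: Y*=(-0.078751, 0.179520)  Y=(0.469566, 0.133303)  product (-0.060909, 0.073799)
  m=+4: Y*=(0.001529, -0.055375)  Y=(-0.053332, -0.341788)  product (-0.019008, 0.002431)
  m=+5: Y*=(0.003868, 0.010332)  Y=(-0.127804, 0.084867)  product (-0.001371, -0.000992)
  m=+6: Y*=(-0.001039, -0.001128)  Y=(0.038327, 0.023669)  product (-0.000013, -0.000068)
  m=+7: Y*=(0.000120, 0.000057)  Y=(0.000974, -0.007953)  product (0.000001, -0.000001)
Accumulated sum (-0.349370, 0.000000); after 4π/(2l+1) scaling, (-0.292688, 0.000000) ⇒ P_7 = -0.292688

-0.292688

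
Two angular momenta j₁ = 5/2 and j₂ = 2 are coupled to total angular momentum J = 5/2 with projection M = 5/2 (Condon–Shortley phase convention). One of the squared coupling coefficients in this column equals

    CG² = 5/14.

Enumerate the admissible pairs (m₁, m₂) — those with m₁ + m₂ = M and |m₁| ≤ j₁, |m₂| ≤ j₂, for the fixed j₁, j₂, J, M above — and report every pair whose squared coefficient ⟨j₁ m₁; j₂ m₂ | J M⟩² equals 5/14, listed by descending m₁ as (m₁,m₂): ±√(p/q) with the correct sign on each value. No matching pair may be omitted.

(5/2,0): +√(5/14)

Admissible pairs with m₁+m₂ = M = 5/2: (1/2,2), (3/2,1), (5/2,0)
  (m₁,m₂)=(5/2,0): CG² = 5/14, CG = +√(5/14)   ← matches the target
  (m₁,m₂)=(3/2,1): CG² = 3/7, CG = −√(3/7)
  (m₁,m₂)=(1/2,2): CG² = 3/14, CG = +√(3/14)
Pairs with CG² = 5/14: (5/2,0): +√(5/14)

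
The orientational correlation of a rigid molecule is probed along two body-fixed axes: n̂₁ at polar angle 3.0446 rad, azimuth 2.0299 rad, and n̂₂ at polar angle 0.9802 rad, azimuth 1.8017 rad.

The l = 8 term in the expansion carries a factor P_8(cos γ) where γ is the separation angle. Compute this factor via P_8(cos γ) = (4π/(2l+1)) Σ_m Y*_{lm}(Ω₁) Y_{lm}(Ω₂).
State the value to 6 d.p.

Addition theorem: P_8(cos γ) = (4π/17) Σ_m Y*_{lm}(Ω₁) Y_{lm}(Ω₂), m = −8…8:
  term(m=-8) = (-0.000000, 0.000000)   from Y*(Ω₁)=(-0.000000, -0.000000), Y(Ω₂)=(-0.031870, -0.112339)
  term(m=-7) = (0.000000, -0.000000)   from Y*(Ω₁)=(0.000000, -0.000000), Y(Ω₂)=(0.312822, -0.014252)
  term(m=-6) = (0.000000, 0.000002)   from Y*(Ω₁)=(0.000004, -0.000002), Y(Ω₂)=(-0.083188, 0.443602)
  term(m=-5) = (-0.000010, -0.000022)   from Y*(Ω₁)=(0.000061, 0.000054), Y(Ω₂)=(-0.270374, -0.119536)
  term(m=-4) = (-0.000093, -0.000120)   from Y*(Ω₁)=(-0.000305, 0.001121), Y(Ω₂)=(-0.078855, 0.104337)
  term(m=-3) = (0.003471, 0.002833)   from Y*(Ω₁)=(-0.012022, 0.002355), Y(Ω₂)=(-0.233585, -0.281460)
  term(m=-2) = (-0.004652, -0.002284)   from Y*(Ω₁)=(-0.055793, -0.073000), Y(Ω₂)=(0.050497, -0.025132)
  term(m=-1) = (-0.144329, -0.033520)   from Y*(Ω₁)=(0.194794, -0.394055), Y(Ω₂)=(-0.077143, -0.328133)
  term(m=+0) = (0.106079, 0.000000)   from Y*(Ω₁)=(0.974260, -0.000000), Y(Ω₂)=(0.108881, 0.000000)
  term(m=+1) = (-0.144329, 0.033520)   from Y*(Ω₁)=(-0.194794, -0.394055), Y(Ω₂)=(0.077143, -0.328133)
  term(m=+2) = (-0.004652, 0.002284)   from Y*(Ω₁)=(-0.055793, 0.073000), Y(Ω₂)=(0.050497, 0.025132)
  term(m=+3) = (0.003471, -0.002833)   from Y*(Ω₁)=(0.012022, 0.002355), Y(Ω₂)=(0.233585, -0.281460)
  term(m=+4) = (-0.000093, 0.000120)   from Y*(Ω₁)=(-0.000305, -0.001121), Y(Ω₂)=(-0.078855, -0.104337)
  term(m=+5) = (-0.000010, 0.000022)   from Y*(Ω₁)=(-0.000061, 0.000054), Y(Ω₂)=(0.270374, -0.119536)
  term(m=+6) = (0.000000, -0.000002)   from Y*(Ω₁)=(0.000004, 0.000002), Y(Ω₂)=(-0.083188, -0.443602)
  term(m=+7) = (0.000000, 0.000000)   from Y*(Ω₁)=(-0.000000, -0.000000), Y(Ω₂)=(-0.312822, -0.014252)
  term(m=+8) = (-0.000000, -0.000000)   from Y*(Ω₁)=(-0.000000, 0.000000), Y(Ω₂)=(-0.031870, 0.112339)
Σ over m = (-0.185147, 0.000000); ×(4π/17) → (-0.136860, 0.000000). Real part: -0.136860

-0.136860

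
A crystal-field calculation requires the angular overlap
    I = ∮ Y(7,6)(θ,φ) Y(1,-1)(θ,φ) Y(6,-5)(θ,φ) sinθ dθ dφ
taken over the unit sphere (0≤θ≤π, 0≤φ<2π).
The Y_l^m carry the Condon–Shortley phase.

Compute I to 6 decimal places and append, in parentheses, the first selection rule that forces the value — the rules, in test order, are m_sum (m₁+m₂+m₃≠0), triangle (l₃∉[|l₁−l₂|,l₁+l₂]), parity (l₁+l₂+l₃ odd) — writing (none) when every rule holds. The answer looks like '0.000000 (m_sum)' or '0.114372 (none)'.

Rules hold: Σm=0, L=14 even, 6≤6≤8.
N = 15·3·13 = 585
Δ = 2!·12!·0!/15! = 1/1365
Racah Σ t=1..1: t=1:−1/518400 = -1/518400
⇒ 3j(7 1 6; 0 0 0)² = 7/195, sgn -1
Racah Σ t=0..0: t=0:+1/79833600 = 1/79833600
⇒ 3j(7 1 6; 6 -1 -5)² = 2/35, sgn -1
4πI² = N·(3j₀)²·(3jₘ)² = 6/5
I = +1·√(1.2/4π) = 0.30901936
No selection rule forces the value: the integral is nonzero (none).

0.309019 (none)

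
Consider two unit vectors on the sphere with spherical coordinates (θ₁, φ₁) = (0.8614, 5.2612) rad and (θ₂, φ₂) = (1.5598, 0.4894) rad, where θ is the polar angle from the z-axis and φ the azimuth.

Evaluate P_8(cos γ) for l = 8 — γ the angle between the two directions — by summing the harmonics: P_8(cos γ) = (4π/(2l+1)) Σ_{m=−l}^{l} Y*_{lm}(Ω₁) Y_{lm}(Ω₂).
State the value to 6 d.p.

0.247003

Expand P_8 via completeness: Σ_{m} conj(Y_{8,m}) at Ω₁ times Y_{8,m} at Ω₂ —
  term(m=-8) = +0.025937+0.013348i   from Y*(Ω₁)=-0.017913-0.053713i, Y(Ω₂)=-0.368557+0.359967i
  term(m=-7) = -0.001780+0.004031i   from Y*(Ω₁)=+0.125270-0.148701i, Y(Ω₂)=-0.021752+0.006354i
  term(m=-6) = +0.135619+0.050501i   from Y*(Ω₁)=+0.380897+0.058063i, Y(Ω₂)=+0.367718+0.076530i
  term(m=-5) = -0.003515+0.011484i   from Y*(Ω₁)=+0.173497+0.413193i, Y(Ω₂)=+0.020591+0.017154i
  term(m=-4) = +0.061352+0.014861i   from Y*(Ω₁)=-0.109467+0.151902i, Y(Ω₂)=-0.127182-0.312238i
  term(m=-3) = +0.001282-0.007114i   from Y*(Ω₁)=+0.250468+0.018981i, Y(Ω₂)=+0.002947-0.028627i
  term(m=-2) = -0.107738-0.012862i   from Y*(Ω₁)=+0.153932+0.300668i, Y(Ω₂)=-0.179249+0.266560i
  term(m=-1) = -0.000185+0.003114i   from Y*(Ω₁)=+0.054915-0.089808i, Y(Ω₂)=-0.026155+0.013930i
  term(m=+0) = +0.112209+0.000000i   from Y*(Ω₁)=+0.354358-0.000000i, Y(Ω₂)=+0.316653+0.000000i
  term(m=+1) = -0.000185-0.003114i   from Y*(Ω₁)=-0.054915-0.089808i, Y(Ω₂)=+0.026155+0.013930i
  term(m=+2) = -0.107738+0.012862i   from Y*(Ω₁)=+0.153932-0.300668i, Y(Ω₂)=-0.179249-0.266560i
  term(m=+3) = +0.001282+0.007114i   from Y*(Ω₁)=-0.250468+0.018981i, Y(Ω₂)=-0.002947-0.028627i
  term(m=+4) = +0.061352-0.014861i   from Y*(Ω₁)=-0.109467-0.151902i, Y(Ω₂)=-0.127182+0.312238i
  term(m=+5) = -0.003515-0.011484i   from Y*(Ω₁)=-0.173497+0.413193i, Y(Ω₂)=-0.020591+0.017154i
  term(m=+6) = +0.135619-0.050501i   from Y*(Ω₁)=+0.380897-0.058063i, Y(Ω₂)=+0.367718-0.076530i
  term(m=+7) = -0.001780-0.004031i   from Y*(Ω₁)=-0.125270-0.148701i, Y(Ω₂)=+0.021752+0.006354i
  term(m=+8) = +0.025937-0.013348i   from Y*(Ω₁)=-0.017913+0.053713i, Y(Ω₂)=-0.368557-0.359967i
Total Σ_m = +0.334150-0.000000i. Multiply by 0.739198: +0.247003-0.000000i. P_8(cos γ) = 0.247003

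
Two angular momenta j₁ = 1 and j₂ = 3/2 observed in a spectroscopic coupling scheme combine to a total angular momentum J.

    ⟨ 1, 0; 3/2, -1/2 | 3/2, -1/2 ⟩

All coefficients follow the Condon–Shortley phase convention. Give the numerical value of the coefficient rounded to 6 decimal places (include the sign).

+0.258199  (= +√(1/15))

triangle: 1!×1!×2!/5! = 2/120
(j±m)!: 1!×1!×1!×2!×1!×2! = 4
prefactor² = (2J+1)×Δ×N² = 4/15
  k=0: +1/(0!×1!×1!×1!×0!×1!) = 1
  k=1: −1/(1!×0!×0!×0!×1!×2!) = -1/2
Σ = 1/2  ⇒  CG² = 4/15×(1/2)² = 1/15
CG = +√(1/15) = +0.258199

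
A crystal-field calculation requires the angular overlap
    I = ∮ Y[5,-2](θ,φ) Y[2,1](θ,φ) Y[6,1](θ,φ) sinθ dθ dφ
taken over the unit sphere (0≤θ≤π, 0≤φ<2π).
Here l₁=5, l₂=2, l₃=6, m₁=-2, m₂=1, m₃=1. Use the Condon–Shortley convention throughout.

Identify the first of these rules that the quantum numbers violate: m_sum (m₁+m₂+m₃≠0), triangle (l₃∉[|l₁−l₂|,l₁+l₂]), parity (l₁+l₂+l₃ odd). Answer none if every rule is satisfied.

azimuthal sum: -2 + 1 + 1 = 0  ✓
3 ≤ 6 ≤ 7 (triangle on l)  ✓
L = 5 + 2 + 6 = 13 (odd)  ✗

parity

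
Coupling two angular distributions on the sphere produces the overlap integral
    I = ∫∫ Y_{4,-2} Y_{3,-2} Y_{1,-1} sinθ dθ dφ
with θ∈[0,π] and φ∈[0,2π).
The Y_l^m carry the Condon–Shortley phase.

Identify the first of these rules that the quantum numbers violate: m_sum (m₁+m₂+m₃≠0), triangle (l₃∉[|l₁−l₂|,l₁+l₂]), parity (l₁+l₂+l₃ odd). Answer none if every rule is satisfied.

m_sum

azimuthal sum: -2 − 2 − 1 = -5  ✗
1 ≤ 1 ≤ 7 (triangle on l)
L = 4 + 3 + 1 = 8 (even)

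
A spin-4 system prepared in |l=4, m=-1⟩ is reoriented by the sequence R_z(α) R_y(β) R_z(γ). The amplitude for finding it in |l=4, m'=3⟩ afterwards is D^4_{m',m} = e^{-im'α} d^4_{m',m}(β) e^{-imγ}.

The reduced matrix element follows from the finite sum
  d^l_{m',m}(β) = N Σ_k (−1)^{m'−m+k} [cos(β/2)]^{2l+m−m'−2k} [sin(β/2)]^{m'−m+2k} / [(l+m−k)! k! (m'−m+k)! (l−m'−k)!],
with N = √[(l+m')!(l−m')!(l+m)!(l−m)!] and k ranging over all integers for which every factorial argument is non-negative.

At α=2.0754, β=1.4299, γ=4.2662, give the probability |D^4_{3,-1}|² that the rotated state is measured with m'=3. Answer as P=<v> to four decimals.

D^4_{3,-1}(2.0754,1.4299,4.2662) = e^{-i·3·2.0754}·d^4_{3,-1}(1.4299)·e^{-i·-1·4.2662}. Compute d first:
c=cos(1.429900/2)=0.755126, s=sin(1.429900/2)=0.655580; N=√[5040·1·6·120]=1904.940944
k: max(0,(-1)−(3))=0 … min(4+(-1),4−(3))=1
  k=0: (−1)^4·1904.9409/(144)·0.7551^4·0.6556^4 = +0.794509
  k=1: (−1)^5·1904.9409/(240)·0.7551^2·0.6556^6 = -0.359304
d^4_{3,-1}(1.4299) = +0.794509 -0.359304 = +0.435205
|D^4_{3,-1}|² = |d^4_{3,-1}(β)|² = (+0.435205)² = 0.189403 (the z-rotation phases have unit modulus)

P=0.1894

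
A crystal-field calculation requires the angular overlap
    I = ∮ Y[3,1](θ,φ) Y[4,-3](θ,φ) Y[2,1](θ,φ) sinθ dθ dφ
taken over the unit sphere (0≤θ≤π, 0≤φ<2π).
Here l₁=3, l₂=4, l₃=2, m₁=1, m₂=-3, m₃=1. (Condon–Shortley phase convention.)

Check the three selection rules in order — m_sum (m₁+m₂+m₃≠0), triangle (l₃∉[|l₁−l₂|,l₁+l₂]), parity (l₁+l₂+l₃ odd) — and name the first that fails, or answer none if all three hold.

m_sum

m₁+m₂+m₃ = 1 − 3 + 1 = -1  ✗
triangle: |3−4|=1 ≤ l₃=2 ≤ 3+4=7
parity: l₁+l₂+l₃ = 9 is odd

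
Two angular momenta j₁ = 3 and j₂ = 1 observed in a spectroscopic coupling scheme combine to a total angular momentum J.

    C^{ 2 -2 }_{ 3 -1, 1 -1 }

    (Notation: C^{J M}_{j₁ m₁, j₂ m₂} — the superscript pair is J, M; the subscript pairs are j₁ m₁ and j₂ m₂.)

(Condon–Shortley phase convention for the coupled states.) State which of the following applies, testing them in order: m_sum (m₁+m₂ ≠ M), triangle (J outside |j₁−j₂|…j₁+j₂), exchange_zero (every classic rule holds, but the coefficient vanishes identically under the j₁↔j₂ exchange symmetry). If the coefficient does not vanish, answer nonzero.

m-sum: m₁+m₂ = -1+(-1) = -2, M = -2  ✓
triangle: |j₁−j₂| = 2 ≤ J = 2 ≤ j₁+j₂ = 4  ✓
exchange: j₁≠j₂ or m₁≠m₂ — the exchange symmetry imposes no constraint here
value check: CG = +√(1/21) = +0.218218 ≠ 0

nonzero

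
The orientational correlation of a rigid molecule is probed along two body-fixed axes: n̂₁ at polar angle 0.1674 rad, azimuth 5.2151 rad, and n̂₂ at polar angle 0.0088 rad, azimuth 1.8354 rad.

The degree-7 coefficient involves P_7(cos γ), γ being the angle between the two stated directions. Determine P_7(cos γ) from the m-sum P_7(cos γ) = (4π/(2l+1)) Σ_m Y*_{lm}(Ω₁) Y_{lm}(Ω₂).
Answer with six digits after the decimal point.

Term-by-term m-sum for l=7 (normalisation 4π/15 = 0.837758):
  m=-7: Y*=(0.000001, -0.000002)  Y=(0.000000, -0.000000)  product (0.000000, -0.000000)
  m=-6: Y*=(0.000039, -0.000005)  Y=(0.000000, 0.000000)  product (0.000000, 0.000000)
  m=-5: Y*=(0.000322, 0.000444)  Y=(-0.000000, -0.000000)  product (-0.000000, -0.000000)
  m=-4: Y*=(-0.002290, 0.004864)  Y=(0.000000, -0.000000)  product (0.000000, 0.000000)
  m=-3: Y*=(-0.037797, 0.002372)  Y=(0.000004, 0.000004)  product (-0.000000, -0.000000)
  m=-2: Y*=(-0.099177, -0.156317)  Y=(-0.000502, 0.000294)  product (0.000096, 0.000049)
  m=-1: Y*=(0.269756, -0.490620)  Y=(-0.009403, -0.034703)  product (-0.019563, -0.004748)
  m=+0: Y*=(0.703734, -0.000000)  Y=(1.091364, 0.000000)  product (0.768030, 0.000000)
  m=+1: Y*=(-0.269756, -0.490620)  Y=(0.009403, -0.034703)  product (-0.019563, 0.004748)
  m=+2: Y*=(-0.099177, 0.156317)  Y=(-0.000502, -0.000294)  product (0.000096, -0.000049)
  m=+3: Y*=(0.037797, 0.002372)  Y=(-0.000004, 0.000004)  product (-0.000000, 0.000000)
  m=+4: Y*=(-0.002290, -0.004864)  Y=(0.000000, 0.000000)  product (0.000000, -0.000000)
  m=+5: Y*=(-0.000322, 0.000444)  Y=(0.000000, -0.000000)  product (-0.000000, 0.000000)
  m=+6: Y*=(0.000039, 0.000005)  Y=(0.000000, -0.000000)  product (0.000000, -0.000000)
  m=+7: Y*=(-0.000001, -0.000002)  Y=(-0.000000, -0.000000)  product (0.000000, 0.000000)
Total Σ_m = (0.729095, -0.000000). Multiply by 0.837758: (0.610806, -0.000000). P_7(cos γ) = 0.610806

0.610806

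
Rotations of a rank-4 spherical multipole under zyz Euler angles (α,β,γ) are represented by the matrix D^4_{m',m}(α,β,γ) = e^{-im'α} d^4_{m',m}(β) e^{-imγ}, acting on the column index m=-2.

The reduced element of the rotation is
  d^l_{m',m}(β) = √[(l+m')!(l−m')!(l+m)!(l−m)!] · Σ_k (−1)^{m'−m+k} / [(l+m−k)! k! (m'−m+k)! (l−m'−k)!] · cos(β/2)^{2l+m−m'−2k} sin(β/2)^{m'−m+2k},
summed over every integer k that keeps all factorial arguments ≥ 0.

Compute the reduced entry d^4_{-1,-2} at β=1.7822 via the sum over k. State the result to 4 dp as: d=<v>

d^4_{-1,-2}(β=1.7822) via the finite sum:
With c≡cos(β/2)=0.628557 and s≡sin(β/2)=0.777764, N=[6·120·2·720]^{1/2}=1018.233765
Admissible k: 0..2 (factorial args all ≥0)
  k=0: (−1)^1·1018.2338/(240)·0.6286^7·0.7778^1 = -0.127907
  k=1: (−1)^2·1018.2338/(48)·0.6286^5·0.7778^3 = +0.979201
  k=2: (−1)^3·1018.2338/(72)·0.6286^3·0.7778^5 = -0.999509
d^4_{-1,-2}(1.7822) = -0.127907 +0.979201 -0.999509 = -0.148215

d=-0.1482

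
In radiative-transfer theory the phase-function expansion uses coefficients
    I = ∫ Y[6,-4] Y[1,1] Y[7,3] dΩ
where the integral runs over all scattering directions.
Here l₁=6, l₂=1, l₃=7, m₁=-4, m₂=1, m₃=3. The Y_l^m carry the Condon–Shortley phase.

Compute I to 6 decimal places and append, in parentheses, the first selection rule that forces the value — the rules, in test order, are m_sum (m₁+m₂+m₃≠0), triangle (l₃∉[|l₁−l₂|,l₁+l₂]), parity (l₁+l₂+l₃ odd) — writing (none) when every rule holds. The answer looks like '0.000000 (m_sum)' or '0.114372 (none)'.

-0.085707 (none)

Rules hold: Σm=0, L=14 even, 5≤7≤7.
N = 13·3·15 = 585
Δ = 0!·12!·2!/15! = 1/1365
Racah Σ t=0..0: t=0:+1/518400 = 1/518400
⇒ 3j(6 1 7; 0 0 0)² = 7/195, sgn -1
Racah Σ t=0..0: t=0:+1/14515200 = 1/14515200
⇒ 3j(6 1 7; -4 1 3)² = 2/455, sgn +1
4πI² = N·(3j₀)²·(3jₘ)² = 6/65
I = -1·√(0.0923077/4π) = -0.08570655
No selection rule forces the value: the integral is nonzero (none).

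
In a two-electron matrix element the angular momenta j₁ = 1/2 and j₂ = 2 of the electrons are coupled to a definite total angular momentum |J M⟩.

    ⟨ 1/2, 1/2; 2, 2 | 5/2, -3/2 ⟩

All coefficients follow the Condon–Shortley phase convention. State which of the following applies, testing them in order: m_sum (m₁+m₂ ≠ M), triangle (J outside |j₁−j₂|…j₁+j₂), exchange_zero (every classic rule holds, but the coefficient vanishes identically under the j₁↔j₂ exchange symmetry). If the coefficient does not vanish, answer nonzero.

m_sum

m-sum: m₁+m₂ = 1/2+2 = 5/2, M = -3/2  ✗ ⇒ coefficient is 0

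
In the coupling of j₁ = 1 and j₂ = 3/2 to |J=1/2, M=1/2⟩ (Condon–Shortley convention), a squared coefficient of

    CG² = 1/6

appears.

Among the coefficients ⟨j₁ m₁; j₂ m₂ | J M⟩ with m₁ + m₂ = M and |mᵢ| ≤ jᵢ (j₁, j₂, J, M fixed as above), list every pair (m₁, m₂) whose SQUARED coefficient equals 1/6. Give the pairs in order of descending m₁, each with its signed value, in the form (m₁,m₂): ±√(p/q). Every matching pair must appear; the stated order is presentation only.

Admissible pairs with m₁+m₂ = M = 1/2: (-1,3/2), (0,1/2), (1,-1/2)
  (m₁,m₂)=(1,-1/2): CG² = 1/6, CG = +√(1/6)   ← matches the target
  (m₁,m₂)=(0,1/2): CG² = 1/3, CG = −√(1/3)
  (m₁,m₂)=(-1,3/2): CG² = 1/2, CG = +√(1/2)
Pairs with CG² = 1/6: (1,-1/2): +√(1/6)

(1,-1/2): +√(1/6)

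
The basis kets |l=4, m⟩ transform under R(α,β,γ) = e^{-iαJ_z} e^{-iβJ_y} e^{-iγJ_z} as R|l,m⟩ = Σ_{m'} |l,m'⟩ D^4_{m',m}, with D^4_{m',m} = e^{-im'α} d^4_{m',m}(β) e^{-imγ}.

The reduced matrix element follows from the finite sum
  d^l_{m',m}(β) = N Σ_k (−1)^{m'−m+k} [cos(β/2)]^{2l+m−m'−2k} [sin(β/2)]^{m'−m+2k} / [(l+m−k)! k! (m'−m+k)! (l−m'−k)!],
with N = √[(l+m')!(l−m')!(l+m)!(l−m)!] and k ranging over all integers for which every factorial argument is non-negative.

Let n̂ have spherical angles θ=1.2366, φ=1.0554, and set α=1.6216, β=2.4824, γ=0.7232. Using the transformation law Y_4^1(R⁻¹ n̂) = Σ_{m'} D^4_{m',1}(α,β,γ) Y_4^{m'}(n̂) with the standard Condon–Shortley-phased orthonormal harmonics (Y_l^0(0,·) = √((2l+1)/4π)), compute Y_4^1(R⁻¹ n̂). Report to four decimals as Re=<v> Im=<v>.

Need the full column D^4_{m',1} for m'=−4..4 at α=1.6216, β=2.4824, γ=0.7232.
cos(β/2)=0.323661, sin(β/2)=0.946173
d^4_{-4,1}: single k=5 term ⇒ +0.192406;  D = +0.166975-0.095600i
d^4_{-3,1}: k∈[4..5] ⇒ +0.116349 -0.596588 = -0.480239;  D = +0.259471+0.404109i
d^4_{-2,1}: k∈[3..5] ⇒ +0.042548 -0.545420 +0.932225 = +0.429354;  D = -0.349044+0.250026i
d^4_{-1,1}: k∈[2..5] ⇒ +0.010292 -0.263855 +1.127446 -0.642340 = +0.231543;  D = +0.144219+0.181143i
d^4_{0,1}: k∈[1..4] ⇒ +0.001574 -0.080729 +0.689907 -0.982652 = -0.371899;  D = -0.278810+0.246118i
d^4_{1,1}: k∈[0..3] ⇒ +0.000120 -0.015437 +0.263855 -0.751631 = -0.503093;  D = +0.351664+0.359770i
d^4_{2,1}: k∈[0..2] ⇒ -0.001494 +0.063822 -0.363613 = -0.301285;  D = +0.204481-0.221269i
d^4_{3,1}: k∈[0..1] ⇒ +0.008169 -0.116349 = -0.108180;  D = -0.083076-0.069293i
d^4_{4,1}: single k=0 term ⇒ -0.022514;  D = -0.013524+0.018000i
Y_4^{m'}(θ=1.2366,φ=1.0554) and Σ D·Y over m':
  (+0.1670-0.0956i)·(-0.1661+0.3108i)  (+0.2595+0.4041i)·(-0.3460+0.0085i)  (-0.3490+0.2500i)·(+0.0379+0.0632i)  (+0.1442+0.1811i)·(-0.1623+0.2866i)  (-0.2788+0.2461i)·(+0.0188+0.0000i)  (+0.3517+0.3598i)·(+0.1623+0.2866i)  (+0.2045-0.2213i)·(+0.0379-0.0632i)  (-0.0831-0.0693i)·(+0.3460+0.0085i)  (-0.0135+0.0180i)·(-0.1661-0.3108i)
Y_4^1(R⁻¹ n̂) = -0.273400+0.048526i

Re=-0.2734 Im=0.0485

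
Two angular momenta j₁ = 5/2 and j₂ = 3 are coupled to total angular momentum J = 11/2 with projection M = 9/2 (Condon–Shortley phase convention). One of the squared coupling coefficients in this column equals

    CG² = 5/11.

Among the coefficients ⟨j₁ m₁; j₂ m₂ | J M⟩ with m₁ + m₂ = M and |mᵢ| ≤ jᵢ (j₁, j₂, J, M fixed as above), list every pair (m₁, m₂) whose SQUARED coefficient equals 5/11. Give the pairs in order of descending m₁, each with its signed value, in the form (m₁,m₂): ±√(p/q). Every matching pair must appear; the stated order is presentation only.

Admissible pairs with m₁+m₂ = M = 9/2: (3/2,3), (5/2,2)
  (m₁,m₂)=(5/2,2): CG² = 6/11, CG = +√(6/11)
  (m₁,m₂)=(3/2,3): CG² = 5/11, CG = +√(5/11)   ← matches the target
Pairs with CG² = 5/11: (3/2,3): +√(5/11)

(3/2,3): +√(5/11)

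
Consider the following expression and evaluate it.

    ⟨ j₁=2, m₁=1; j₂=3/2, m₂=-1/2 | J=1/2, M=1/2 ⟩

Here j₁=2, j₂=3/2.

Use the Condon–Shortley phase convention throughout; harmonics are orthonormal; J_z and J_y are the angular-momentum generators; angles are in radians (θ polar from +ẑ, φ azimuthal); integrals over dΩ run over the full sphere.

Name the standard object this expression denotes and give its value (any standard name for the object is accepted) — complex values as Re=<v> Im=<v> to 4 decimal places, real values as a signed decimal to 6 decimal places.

This is a Clebsch–Gordan (vector-coupling) coefficient.
triangle: 3!·1!·0!/5! = 6/120
(j±m)!: 3!·1!·1!·2!·1!·0! = 12
prefactor² = (2J+1)·Δ·N² = 6/5
  k=1: −1/(1!·2!·0!·0!·1!·0!) = -1/2
Σ = -1/2  ⇒  CG² = 6/5·(-1/2)² = 3/10
CG = −√(3/10) = -0.547723

Clebsch–Gordan coefficient, −√(3/10) ≈ -0.547723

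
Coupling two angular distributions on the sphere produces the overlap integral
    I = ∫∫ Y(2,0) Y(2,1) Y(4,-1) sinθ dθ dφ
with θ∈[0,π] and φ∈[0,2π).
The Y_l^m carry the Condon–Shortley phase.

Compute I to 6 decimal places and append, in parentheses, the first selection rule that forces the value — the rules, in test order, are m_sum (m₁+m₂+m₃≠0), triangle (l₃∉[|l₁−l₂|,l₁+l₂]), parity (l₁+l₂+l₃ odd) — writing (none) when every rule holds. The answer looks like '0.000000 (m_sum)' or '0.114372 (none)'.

m-sum 0 ✓  L=8 even ✓  0≤4≤4 ✓
Π(2lᵢ+1) = 5×5×9 = 225
triangle coeff Δ(2,2,4) = 1/630
Σ_t [0,0]: t=0:+1/16 = 1/16
(3j)²=2/35 [(2 2 4; 0 0 0)], sign=+1
Σ_t [0,0]: t=0:+1/24 = 1/24
(3j)²=1/21 [(2 2 4; 0 1 -1)], sign=-1
⇒ 4πI² = 30/49
I = (-1)√(30/49/(4π)) = -0.22072812
No selection rule forces the value: the integral is nonzero (none).

-0.220728 (none)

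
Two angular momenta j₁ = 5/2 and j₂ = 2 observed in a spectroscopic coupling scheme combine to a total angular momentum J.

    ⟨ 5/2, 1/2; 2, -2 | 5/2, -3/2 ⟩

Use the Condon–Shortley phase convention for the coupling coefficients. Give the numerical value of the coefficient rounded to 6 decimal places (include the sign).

triangle: 2!*3!*2!/8! = 24/40320
(j±m)!: 3!*2!*0!*4!*1!*4! = 6912
prefactor² = (2J+1)*Δ*N² = 864/35
  k=0: +1/(0!*2!*2!*0!*1!*2!) = 1/8
Σ = 1/8  ⇒  CG² = 864/35*(1/8)² = 27/70
CG = +√(27/70) = +0.621059

+√(27/70) ≈ +0.621059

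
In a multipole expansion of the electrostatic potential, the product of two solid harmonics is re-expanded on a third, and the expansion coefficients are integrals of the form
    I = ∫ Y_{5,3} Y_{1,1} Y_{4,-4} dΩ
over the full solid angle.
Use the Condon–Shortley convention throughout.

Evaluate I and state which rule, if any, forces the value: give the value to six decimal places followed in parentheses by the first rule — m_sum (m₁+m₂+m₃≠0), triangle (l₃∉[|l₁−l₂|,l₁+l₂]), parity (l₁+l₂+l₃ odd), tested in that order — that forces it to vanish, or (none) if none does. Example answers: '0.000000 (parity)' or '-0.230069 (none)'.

Checks pass: Σm=0; 10 even; l₃=4∈[4,6].
(2·5+1)(2·1+1)(2·4+1) = 297
Δ: 2! 8! 0! / 11! → 1/495
sum: t=1:−1/576 = -1/576
3j²(5 1 4; 0 0 0) = Δ·Π!·Σ² = 5/99  (sign -1)
sum: t=2:+1/80640 = 1/80640
3j²(5 1 4; 3 1 -4) = Δ·Π!·Σ² = 1/495  (sign +1)
combine: 4πI² = 297·5/99·1/495 = 1/33
take √, sign -1: I = -0.04910640
No selection rule forces the value: the integral is nonzero (none).

-0.049106 (none)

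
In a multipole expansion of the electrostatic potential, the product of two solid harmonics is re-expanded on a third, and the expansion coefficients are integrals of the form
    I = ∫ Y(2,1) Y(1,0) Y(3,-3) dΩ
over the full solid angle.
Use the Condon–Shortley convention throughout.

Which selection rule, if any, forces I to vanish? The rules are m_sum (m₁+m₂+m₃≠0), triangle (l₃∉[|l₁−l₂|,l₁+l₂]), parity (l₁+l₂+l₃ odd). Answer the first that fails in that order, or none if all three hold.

azimuthal sum: 1 + 0 − 3 = -2  ✗
1 ≤ 3 ≤ 3 (triangle on l)
L = 2 + 1 + 3 = 6 (even)

m_sum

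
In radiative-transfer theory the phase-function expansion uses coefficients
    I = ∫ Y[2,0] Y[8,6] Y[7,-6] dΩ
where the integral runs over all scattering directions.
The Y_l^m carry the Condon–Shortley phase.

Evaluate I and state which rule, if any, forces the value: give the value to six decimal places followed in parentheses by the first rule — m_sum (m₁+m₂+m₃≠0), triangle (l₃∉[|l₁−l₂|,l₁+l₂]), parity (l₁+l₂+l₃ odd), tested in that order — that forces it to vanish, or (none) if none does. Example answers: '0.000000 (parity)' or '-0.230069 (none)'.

0.000000 (parity)

L=17 odd ⇒ parity kills the (l;000) factor ⇒ I = 0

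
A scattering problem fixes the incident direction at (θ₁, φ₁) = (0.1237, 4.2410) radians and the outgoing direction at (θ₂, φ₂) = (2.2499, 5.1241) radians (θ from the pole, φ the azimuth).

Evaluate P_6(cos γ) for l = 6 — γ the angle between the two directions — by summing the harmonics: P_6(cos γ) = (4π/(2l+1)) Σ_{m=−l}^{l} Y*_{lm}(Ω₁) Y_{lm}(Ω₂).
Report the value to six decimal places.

0.250528

Summing Y*_{l m}(θ₁,φ₁)·Y_{l m}(θ₂,φ₂) over m ∈ [−6, 6]; prefactor 4π/(2·6+1) = 0.966644:
  m=-6: (+0.000002+0.000001i) × (+0.083968+0.066706i) = +0.000000+0.000000i  (running Σ = +0.000000+0.000000i)
  m=-5: (-0.000034+0.000034i) × (-0.264891+0.140528i) = +0.000004-0.000014i  (running Σ = +0.000004-0.000013i)
  m=-4: (-0.000252-0.000773i) × (-0.033188-0.435567i) = -0.000328+0.000135i  (running Σ = -0.000324+0.000122i)
  m=-3: (+0.009394+0.001484i) × (+0.243811+0.085057i) = +0.002164+0.001161i  (running Σ = +0.001840+0.001283i)
  m=-2: (-0.044505+0.061295i) × (+0.129375-0.139608i) = +0.002799+0.014143i  (running Σ = +0.004639+0.015426i)
  m=-1: (-0.170880-0.335247i) × (+0.136916+0.313549i) = +0.081720-0.099480i  (running Σ = +0.086359-0.084054i)
  m=0: (+0.860040-0.000000i) × (+0.100523+0.000000i) = +0.086454+0.000000i  (running Σ = +0.172813-0.084054i)
  m=1: (+0.170880-0.335247i) × (-0.136916+0.313549i) = +0.081720+0.099480i  (running Σ = +0.254533+0.015426i)
  m=2: (-0.044505-0.061295i) × (+0.129375+0.139608i) = +0.002799-0.014143i  (running Σ = +0.257333+0.001283i)
  m=3: (-0.009394+0.001484i) × (-0.243811+0.085057i) = +0.002164-0.001161i  (running Σ = +0.259497+0.000122i)
  m=4: (-0.000252+0.000773i) × (-0.033188+0.435567i) = -0.000328-0.000135i  (running Σ = +0.259168-0.000013i)
  m=5: (+0.000034+0.000034i) × (+0.264891+0.140528i) = +0.000004+0.000014i  (running Σ = +0.259173+0.000000i)
  m=6: (+0.000002-0.000001i) × (+0.083968-0.066706i) = +0.000000-0.000000i  (running Σ = +0.259173+0.000000i)
Total Σ_m = +0.259173+0.000000i. Multiply by 0.966644: +0.250528+0.000000i. P_6(cos γ) = 0.250528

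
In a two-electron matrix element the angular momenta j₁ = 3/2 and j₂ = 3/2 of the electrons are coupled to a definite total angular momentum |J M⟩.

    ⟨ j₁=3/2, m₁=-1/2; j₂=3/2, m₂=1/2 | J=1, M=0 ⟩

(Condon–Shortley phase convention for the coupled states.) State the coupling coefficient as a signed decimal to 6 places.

j₁+j₂−J=2  J+j₁−j₂=1  J−j₁+j₂=1  j₁+j₂+J+1=5
(j₁±m₁, j₂±m₂, J±M) = (1,2,2,1,1,1)
P² = 1/5
sum k=1..2:
  [1] −1/1 = -1
  [2] +1/2 = 1/2
S = -1/2
C² = P²·S² = 1/20 ; C = -0.223607

-0.223607  (= −√(1/20))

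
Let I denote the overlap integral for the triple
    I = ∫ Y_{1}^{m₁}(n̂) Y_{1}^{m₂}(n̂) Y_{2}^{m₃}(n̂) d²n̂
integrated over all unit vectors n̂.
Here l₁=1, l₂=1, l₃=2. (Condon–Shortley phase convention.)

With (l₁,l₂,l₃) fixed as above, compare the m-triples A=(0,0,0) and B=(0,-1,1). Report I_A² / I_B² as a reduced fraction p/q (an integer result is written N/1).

Same 1,1,2: normalisation and zero-m 3j drop out of the ratio.
A: Δ: 0! 2! 2! / 5! → 1/30; sum: t=0:+1/1 = 1/1; 3j²(1 1 2; 0 0 0) = Δ·Π!·Σ² = 2/15  (sign +1)
B: Δ: 0! 2! 2! / 5! → 1/30; sum: t=0:+1/2 = 1/2; 3j²(1 1 2; 0 -1 1) = Δ·Π!·Σ² = 1/10  (sign -1)
I_A²/I_B² = (2/15)/(1/10) = 4/3

4/3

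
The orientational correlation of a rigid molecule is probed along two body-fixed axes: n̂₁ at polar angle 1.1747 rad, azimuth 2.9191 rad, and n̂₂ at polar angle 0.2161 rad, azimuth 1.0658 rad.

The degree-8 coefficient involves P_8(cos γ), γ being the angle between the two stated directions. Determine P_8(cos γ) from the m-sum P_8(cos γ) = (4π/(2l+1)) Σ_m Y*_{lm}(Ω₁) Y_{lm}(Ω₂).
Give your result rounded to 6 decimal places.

-0.263688

Addition theorem: P_8(cos γ) = (4π/17) Σ_m Y*_{lm}(Ω₁) Y_{lm}(Ω₂), m = −8…8:
  [-8]  conj(Y_{8,-8})(Ω₁) = (-0.056164, -0.264613) ; Y_{8,-8}(Ω₂) = (-0.000001, -0.000002) ; Δ = (-0.000000, 0.000000)
  [-7]  conj(Y_{8,-7})(Ω₁) = (-0.006040, 0.452464) ; Y_{8,-7}(Ω₂) = (0.000016, -0.000039) ; Δ = (0.000017, 0.000008)
  [-6]  conj(Y_{8,-6})(Ω₁) = (0.066861, -0.278225) ; Y_{8,-6}(Ω₂) = (0.000484, -0.000054) ; Δ = (0.000017, -0.000138)
  [-5]  conj(Y_{8,-5})(Ω₁) = (0.071172, -0.144255) ; Y_{8,-5}(Ω₂) = (0.002355, 0.003322) ; Δ = (0.000647, -0.000103)
  [-4]  conj(Y_{8,-4})(Ω₁) = (-0.220586, 0.272319) ; Y_{8,-4}(Ω₂) = (-0.010979, 0.022775) ; Δ = (-0.003780, -0.008014)
  [-3]  conj(Y_{8,-3})(Ω₁) = (0.001269, -0.001000) ; Y_{8,-3}(Ω₂) = (-0.114977, 0.006423) ; Δ = (-0.000139, 0.000123)
  [-2]  conj(Y_{8,-2})(Ω₁) = (0.301152, -0.143615) ; Y_{8,-2}(Ω₂) = (-0.193233, -0.307661) ; Δ = (-0.102377, -0.064902)
  [-1]  conj(Y_{8,-1})(Ω₁) = (-0.066593, 0.015066) ; Y_{8,-1}(Ω₂) = (0.328699, -0.594599) ; Δ = (-0.012931, 0.044548)
  [+0]  conj(Y_{8,0})(Ω₁) = (-0.322247, -0.000000) ; Y_{8,0}(Ω₂) = (0.371233, 0.000000) ; Δ = (-0.119629, -0.000000)
  [+1]  conj(Y_{8,1})(Ω₁) = (0.066593, 0.015066) ; Y_{8,1}(Ω₂) = (-0.328699, -0.594599) ; Δ = (-0.012931, -0.044548)
  [+2]  conj(Y_{8,2})(Ω₁) = (0.301152, 0.143615) ; Y_{8,2}(Ω₂) = (-0.193233, 0.307661) ; Δ = (-0.102377, 0.064902)
  [+3]  conj(Y_{8,3})(Ω₁) = (-0.001269, -0.001000) ; Y_{8,3}(Ω₂) = (0.114977, 0.006423) ; Δ = (-0.000139, -0.000123)
  [+4]  conj(Y_{8,4})(Ω₁) = (-0.220586, -0.272319) ; Y_{8,4}(Ω₂) = (-0.010979, -0.022775) ; Δ = (-0.003780, 0.008014)
  [+5]  conj(Y_{8,5})(Ω₁) = (-0.071172, -0.144255) ; Y_{8,5}(Ω₂) = (-0.002355, 0.003322) ; Δ = (0.000647, 0.000103)
  [+6]  conj(Y_{8,6})(Ω₁) = (0.066861, 0.278225) ; Y_{8,6}(Ω₂) = (0.000484, 0.000054) ; Δ = (0.000017, 0.000138)
  [+7]  conj(Y_{8,7})(Ω₁) = (0.006040, 0.452464) ; Y_{8,7}(Ω₂) = (-0.000016, -0.000039) ; Δ = (0.000017, -0.000008)
  [+8]  conj(Y_{8,8})(Ω₁) = (-0.056164, 0.264613) ; Y_{8,8}(Ω₂) = (-0.000001, 0.000002) ; Δ = (-0.000000, -0.000000)
Total Σ_m = (-0.356722, 0.000000). Multiply by 0.739198: (-0.263688, 0.000000). P_8(cos γ) = -0.263688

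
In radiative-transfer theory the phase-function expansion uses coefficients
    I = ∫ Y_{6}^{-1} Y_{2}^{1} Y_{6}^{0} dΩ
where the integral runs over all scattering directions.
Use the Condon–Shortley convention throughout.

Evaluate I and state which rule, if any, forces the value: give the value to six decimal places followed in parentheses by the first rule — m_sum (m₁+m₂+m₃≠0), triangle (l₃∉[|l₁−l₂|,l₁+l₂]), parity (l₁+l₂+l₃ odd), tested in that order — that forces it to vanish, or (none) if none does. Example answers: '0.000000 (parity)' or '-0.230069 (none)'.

m-sum 0 ✓  L=14 even ✓  4≤6≤8 ✓
Π(2lᵢ+1) = 13×5×13 = 845
triangle coeff Δ(6,2,6) = 1/90090
Σ_t [0,2]: t=0:+1/69120 t=1:−1/14400 t=2:+1/69120 = -7/172800
(3j)²=14/715 [(6 2 6; 0 0 0)], sign=-1
Σ_t [1,2]: t=1:−1/34560 t=2:+1/28800 = 1/172800
(3j)²=1/1430 [(6 2 6; -1 1 0)], sign=+1
⇒ 4πI² = 7/605
I = (-1)√(7/605/(4π)) = -0.03034355
No selection rule forces the value: the integral is nonzero (none).

-0.030344 (none)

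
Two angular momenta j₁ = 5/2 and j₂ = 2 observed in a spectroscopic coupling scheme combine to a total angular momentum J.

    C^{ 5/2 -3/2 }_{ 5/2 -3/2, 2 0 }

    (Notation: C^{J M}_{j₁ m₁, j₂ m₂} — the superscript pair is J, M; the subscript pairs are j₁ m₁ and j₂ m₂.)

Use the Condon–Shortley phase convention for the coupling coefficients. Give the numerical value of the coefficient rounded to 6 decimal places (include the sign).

triangle: 2!·3!·2!/8! = 24/40320
(j±m)!: 1!·4!·2!·2!·1!·4! = 2304
prefactor² = (2J+1)·Δ·N² = 288/35
  k=1: −1/(1!·1!·3!·1!·0!·1!) = -1/6
  k=2: +1/(2!·0!·2!·0!·1!·2!) = 1/8
Σ = -1/24  ⇒  CG² = 288/35·(-1/24)² = 1/70
CG = −√(1/70) = -0.119523

-0.119523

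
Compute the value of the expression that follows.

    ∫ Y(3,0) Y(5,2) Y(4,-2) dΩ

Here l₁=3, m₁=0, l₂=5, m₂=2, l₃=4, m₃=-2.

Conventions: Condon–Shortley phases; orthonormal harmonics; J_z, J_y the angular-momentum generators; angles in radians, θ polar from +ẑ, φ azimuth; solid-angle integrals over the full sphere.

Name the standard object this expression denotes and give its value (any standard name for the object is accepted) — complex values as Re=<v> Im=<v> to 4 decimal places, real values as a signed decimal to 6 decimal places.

Gaunt coefficient, +0.022664

This is a Gaunt coefficient — the integral of a triple product of spherical harmonics over the sphere.
Checks pass: Σm=0; 12 even; l₃=4∈[2,8].
(2·3+1)(2·5+1)(2·4+1) = 693
Δ: 4! 2! 6! / 13! → 1/180180
sum: t=1:−1/576 t=2:+1/144 t=3:−1/576 = 1/288
3j²(3 5 4; 0 0 0) = Δ·Π!·Σ² = 20/1001  (sign +1)
sum: t=1:−1/8640 t=2:+1/480 t=3:−1/576 = 1/4320
3j²(3 5 4; 0 2 -2) = Δ·Π!·Σ² = 1/2145  (sign +1)
combine: 4πI² = 693·20/1001·1/2145 = 12/1859
take √, sign +1: I = 0.02266449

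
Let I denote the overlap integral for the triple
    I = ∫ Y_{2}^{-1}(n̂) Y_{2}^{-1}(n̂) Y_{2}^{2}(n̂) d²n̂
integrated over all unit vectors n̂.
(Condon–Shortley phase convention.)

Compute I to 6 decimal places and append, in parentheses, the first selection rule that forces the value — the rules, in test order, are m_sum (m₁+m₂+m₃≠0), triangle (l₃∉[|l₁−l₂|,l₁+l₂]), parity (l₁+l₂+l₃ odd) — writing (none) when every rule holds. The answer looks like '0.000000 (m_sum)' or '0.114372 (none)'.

0.220728 (none)

Rules hold: Σm=0, L=6 even, 0≤2≤4.
N = 5·5·5 = 125
Δ = 2!·2!·2!/7! = 1/630
Racah Σ t=0..2: t=0:+1/8 t=1:−1/1 t=2:+1/8 = -3/4
⇒ 3j(2 2 2; 0 0 0)² = 2/35, sgn -1
Racah Σ t=1..1: t=1:−1/4 = -1/4
⇒ 3j(2 2 2; -1 -1 2)² = 3/35, sgn -1
4πI² = N·(3j₀)²·(3jₘ)² = 30/49
I = +1·√(0.612245/4π) = 0.22072812
No selection rule forces the value: the integral is nonzero (none).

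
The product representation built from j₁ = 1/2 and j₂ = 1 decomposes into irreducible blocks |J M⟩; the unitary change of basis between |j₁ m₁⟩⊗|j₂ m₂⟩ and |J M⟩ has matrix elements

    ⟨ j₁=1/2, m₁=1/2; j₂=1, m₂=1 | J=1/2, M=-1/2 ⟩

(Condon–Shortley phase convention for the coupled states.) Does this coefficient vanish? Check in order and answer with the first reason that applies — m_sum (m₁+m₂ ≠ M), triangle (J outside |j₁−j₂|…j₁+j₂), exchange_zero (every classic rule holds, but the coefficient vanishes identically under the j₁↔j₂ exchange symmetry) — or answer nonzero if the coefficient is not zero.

m-sum: m₁+m₂ = 1/2+1 = 3/2, M = -1/2  ✗ ⇒ coefficient is 0

m_sum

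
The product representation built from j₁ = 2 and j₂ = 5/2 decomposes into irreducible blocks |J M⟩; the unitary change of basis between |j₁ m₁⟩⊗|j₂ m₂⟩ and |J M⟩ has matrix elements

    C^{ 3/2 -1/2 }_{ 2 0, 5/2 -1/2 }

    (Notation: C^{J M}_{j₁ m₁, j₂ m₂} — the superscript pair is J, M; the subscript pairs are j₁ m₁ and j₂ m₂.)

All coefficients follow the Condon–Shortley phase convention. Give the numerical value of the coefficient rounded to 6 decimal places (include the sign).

√[4·3!1!2!/7! · 2!2!2!3!1!2!] = √(32/35)
  +(−1)^1/∏(1,2,1,1,0,1)! = -1/2  (running -1/2)
  +(−1)^2/∏(2,1,0,0,1,2)! = 1/4  (running -1/4)
⟨..|..⟩ = √(32/35)·(-1/4) = -0.239046

-0.239046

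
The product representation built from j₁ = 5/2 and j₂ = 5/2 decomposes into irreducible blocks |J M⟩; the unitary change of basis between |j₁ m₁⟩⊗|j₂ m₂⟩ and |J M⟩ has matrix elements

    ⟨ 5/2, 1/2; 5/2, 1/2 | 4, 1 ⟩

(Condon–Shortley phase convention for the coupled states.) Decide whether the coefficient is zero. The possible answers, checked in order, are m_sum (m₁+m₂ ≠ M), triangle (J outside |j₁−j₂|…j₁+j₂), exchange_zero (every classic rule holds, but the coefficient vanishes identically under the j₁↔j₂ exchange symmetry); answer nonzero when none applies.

exchange_zero

m-sum: m₁+m₂ = 1/2+1/2 = 1, M = 1  ✓
triangle: |j₁−j₂| = 0 ≤ J = 4 ≤ j₁+j₂ = 5  ✓
exchange: j₁=j₂ and m₁=m₂, and (−1)^(j₁+j₂−J) = (−1)^1 = −1 forces ⟨j₁m₁;j₂m₂|JM⟩ = −⟨j₂m₂;j₁m₁|JM⟩ = −⟨j₁m₁;j₂m₂|JM⟩ ⇒ the coefficient vanishes identically
Racah sum check: Σ_k collapses to 0 ⇒ CG = 0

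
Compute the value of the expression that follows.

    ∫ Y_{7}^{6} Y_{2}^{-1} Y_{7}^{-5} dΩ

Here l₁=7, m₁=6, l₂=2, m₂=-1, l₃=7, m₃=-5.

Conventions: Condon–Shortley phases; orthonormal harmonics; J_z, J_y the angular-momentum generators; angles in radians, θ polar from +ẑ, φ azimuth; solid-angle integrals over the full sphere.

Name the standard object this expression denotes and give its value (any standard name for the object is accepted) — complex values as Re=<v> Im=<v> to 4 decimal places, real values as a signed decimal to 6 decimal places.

Gaunt coefficient, +0.196071

This is a Gaunt coefficient — the integral of a triple product of spherical harmonics over the sphere.
Checks pass: Σm=0; 16 even; l₃=7∈[5,9].
(2·7+1)(2·2+1)(2·7+1) = 1125
Δ: 2! 12! 2! / 17! → 1/185640
sum: t=0:+1/2419200 t=1:−1/518400 t=2:+1/2419200 = -1/907200
3j²(7 2 7; 0 0 0) = Δ·Π!·Σ² = 56/3315  (sign +1)
sum: t=0:+1/79833600 t=1:−1/958003200 = 1/87091200
3j²(7 2 7; 6 -1 -5) = Δ·Π!·Σ² = 121/4760  (sign +1)
combine: 4πI² = 1125·56/3315·121/4760 = 1815/3757
take √, sign +1: I = 0.19607074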